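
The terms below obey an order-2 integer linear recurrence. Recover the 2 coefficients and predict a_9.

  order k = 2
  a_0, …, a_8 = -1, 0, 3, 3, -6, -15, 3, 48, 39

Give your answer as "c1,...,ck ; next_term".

  a_2 = 1·0 + -3·-1 = 3
  a_3 = 1·3 + -3·0 = 3
  a_4 = 1·3 + -3·3 = -6
  a_5 = 1·-6 + -3·3 = -15
  a_6 = 1·-15 + -3·-6 = 3
  a_7 = 1·3 + -3·-15 = 48
  a_8 = 1·48 + -3·3 = 39
  a_9 = 1·39 + -3·48 = -105

1,-3 ; -105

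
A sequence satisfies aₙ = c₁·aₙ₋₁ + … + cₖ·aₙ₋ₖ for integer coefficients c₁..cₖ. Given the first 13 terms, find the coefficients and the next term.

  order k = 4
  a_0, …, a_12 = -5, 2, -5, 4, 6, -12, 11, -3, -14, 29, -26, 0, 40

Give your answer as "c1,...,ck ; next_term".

-1,-1,0,-1 ; -69

  a_4 = -1·4 + -1·-5 + 0·2 + -1·-5 = 6
  a_5 = -1·6 + -1·4 + 0·-5 + -1·2 = -12
  a_6 = -1·-12 + -1·6 + 0·4 + -1·-5 = 11
  a_7 = -1·11 + -1·-12 + 0·6 + -1·4 = -3
  a_8 = -1·-3 + -1·11 + 0·-12 + -1·6 = -14
  a_9 = -1·-14 + -1·-3 + 0·11 + -1·-12 = 29
  a_10 = -1·29 + -1·-14 + 0·-3 + -1·11 = -26
  a_11 = -1·-26 + -1·29 + 0·-14 + -1·-3 = 0
  a_12 = -1·0 + -1·-26 + 0·29 + -1·-14 = 40
  a_13 = -1·40 + -1·0 + 0·-26 + -1·29 = -69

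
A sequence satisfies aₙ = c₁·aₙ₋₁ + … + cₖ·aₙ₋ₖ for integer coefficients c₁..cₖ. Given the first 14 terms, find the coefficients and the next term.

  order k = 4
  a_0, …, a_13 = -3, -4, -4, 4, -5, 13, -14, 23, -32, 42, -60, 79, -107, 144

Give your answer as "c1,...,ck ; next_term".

  a_4 = -1·4 + 1·-4 + 0·-4 + -1·-3 = -5
  a_5 = -1·-5 + 1·4 + 0·-4 + -1·-4 = 13
  a_6 = -1·13 + 1·-5 + 0·4 + -1·-4 = -14
  a_7 = -1·-14 + 1·13 + 0·-5 + -1·4 = 23
  a_8 = -1·23 + 1·-14 + 0·13 + -1·-5 = -32
  a_9 = -1·-32 + 1·23 + 0·-14 + -1·13 = 42
  a_10 = -1·42 + 1·-32 + 0·23 + -1·-14 = -60
  a_11 = -1·-60 + 1·42 + 0·-32 + -1·23 = 79
  a_12 = -1·79 + 1·-60 + 0·42 + -1·-32 = -107
  a_13 = -1·-107 + 1·79 + 0·-60 + -1·42 = 144
  a_14 = -1·144 + 1·-107 + 0·79 + -1·-60 = -191

-1,1,0,-1 ; -191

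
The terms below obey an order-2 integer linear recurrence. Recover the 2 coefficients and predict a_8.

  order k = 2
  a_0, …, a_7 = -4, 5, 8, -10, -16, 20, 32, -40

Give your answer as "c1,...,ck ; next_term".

  a_2 = 0·5 + -2·-4 = 8
  a_3 = 0·8 + -2·5 = -10
  a_4 = 0·-10 + -2·8 = -16
  a_5 = 0·-16 + -2·-10 = 20
  a_6 = 0·20 + -2·-16 = 32
  a_7 = 0·32 + -2·20 = -40
  a_8 = 0·-40 + -2·32 = -64

0,-2 ; -64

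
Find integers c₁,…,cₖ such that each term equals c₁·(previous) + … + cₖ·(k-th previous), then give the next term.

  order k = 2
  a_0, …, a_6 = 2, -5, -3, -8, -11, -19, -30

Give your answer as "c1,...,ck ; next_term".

  a_2 = 1·-5 + 1·2 = -3
  a_3 = 1·-3 + 1·-5 = -8
  a_4 = 1·-8 + 1·-3 = -11
  a_5 = 1·-11 + 1·-8 = -19
  a_6 = 1·-19 + 1·-11 = -30
  a_7 = 1·-30 + 1·-19 = -49

1,1 ; -49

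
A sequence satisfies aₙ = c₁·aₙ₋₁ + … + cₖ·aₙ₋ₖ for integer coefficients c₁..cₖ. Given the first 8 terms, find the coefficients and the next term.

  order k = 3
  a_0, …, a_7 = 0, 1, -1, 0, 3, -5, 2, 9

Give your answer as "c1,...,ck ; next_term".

-1,-1,2 ; -21

  a_3 = -1·-1 + -1·1 + 2·0 = 0
  a_4 = -1·0 + -1·-1 + 2·1 = 3
  a_5 = -1·3 + -1·0 + 2·-1 = -5
  a_6 = -1·-5 + -1·3 + 2·0 = 2
  a_7 = -1·2 + -1·-5 + 2·3 = 9
  a_8 = -1·9 + -1·2 + 2·-5 = -21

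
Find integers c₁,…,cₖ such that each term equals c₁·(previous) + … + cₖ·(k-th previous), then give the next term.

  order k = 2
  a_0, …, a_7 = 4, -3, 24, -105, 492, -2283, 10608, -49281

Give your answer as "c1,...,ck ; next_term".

  a_2 = -4·-3 + 3·4 = 24
  a_3 = -4·24 + 3·-3 = -105
  a_4 = -4·-105 + 3·24 = 492
  a_5 = -4·492 + 3·-105 = -2283
  a_6 = -4·-2283 + 3·492 = 10608
  a_7 = -4·10608 + 3·-2283 = -49281
  a_8 = -4·-49281 + 3·10608 = 228948

-4,3 ; 228948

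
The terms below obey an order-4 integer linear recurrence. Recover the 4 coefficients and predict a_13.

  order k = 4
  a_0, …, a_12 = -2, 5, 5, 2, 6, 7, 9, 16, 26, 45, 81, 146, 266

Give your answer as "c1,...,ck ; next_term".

2,0,0,-1 ; 487

  a_4 = 2·2 + 0·5 + 0·5 + -1·-2 = 6
  a_5 = 2·6 + 0·2 + 0·5 + -1·5 = 7
  a_6 = 2·7 + 0·6 + 0·2 + -1·5 = 9
  a_7 = 2·9 + 0·7 + 0·6 + -1·2 = 16
  a_8 = 2·16 + 0·9 + 0·7 + -1·6 = 26
  a_9 = 2·26 + 0·16 + 0·9 + -1·7 = 45
  a_10 = 2·45 + 0·26 + 0·16 + -1·9 = 81
  a_11 = 2·81 + 0·45 + 0·26 + -1·16 = 146
  a_12 = 2·146 + 0·81 + 0·45 + -1·26 = 266
  a_13 = 2·266 + 0·146 + 0·81 + -1·45 = 487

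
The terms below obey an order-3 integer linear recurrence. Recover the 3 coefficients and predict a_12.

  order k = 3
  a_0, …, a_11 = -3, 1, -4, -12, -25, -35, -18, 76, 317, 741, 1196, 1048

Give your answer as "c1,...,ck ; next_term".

3,-3,-1 ; -1185

  a_3 = 3·-4 + -3·1 + -1·-3 = -12
  a_4 = 3·-12 + -3·-4 + -1·1 = -25
  a_5 = 3·-25 + -3·-12 + -1·-4 = -35
  a_6 = 3·-35 + -3·-25 + -1·-12 = -18
  a_7 = 3·-18 + -3·-35 + -1·-25 = 76
  a_8 = 3·76 + -3·-18 + -1·-35 = 317
  a_9 = 3·317 + -3·76 + -1·-18 = 741
  a_10 = 3·741 + -3·317 + -1·76 = 1196
  a_11 = 3·1196 + -3·741 + -1·317 = 1048
  a_12 = 3·1048 + -3·1196 + -1·741 = -1185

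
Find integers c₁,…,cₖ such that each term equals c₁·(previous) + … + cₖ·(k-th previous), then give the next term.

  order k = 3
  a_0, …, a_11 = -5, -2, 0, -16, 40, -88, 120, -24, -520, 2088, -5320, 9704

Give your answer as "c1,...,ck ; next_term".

-3,-2,4 ; -10120

  a_3 = -3·0 + -2·-2 + 4·-5 = -16
  a_4 = -3·-16 + -2·0 + 4·-2 = 40
  a_5 = -3·40 + -2·-16 + 4·0 = -88
  a_6 = -3·-88 + -2·40 + 4·-16 = 120
  a_7 = -3·120 + -2·-88 + 4·40 = -24
  a_8 = -3·-24 + -2·120 + 4·-88 = -520
  a_9 = -3·-520 + -2·-24 + 4·120 = 2088
  a_10 = -3·2088 + -2·-520 + 4·-24 = -5320
  a_11 = -3·-5320 + -2·2088 + 4·-520 = 9704
  a_12 = -3·9704 + -2·-5320 + 4·2088 = -10120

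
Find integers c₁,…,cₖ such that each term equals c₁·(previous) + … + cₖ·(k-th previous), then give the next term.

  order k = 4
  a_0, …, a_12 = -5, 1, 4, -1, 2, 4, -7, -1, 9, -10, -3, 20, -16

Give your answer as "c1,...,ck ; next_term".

  a_4 = 0·-1 + -1·4 + 1·1 + -1·-5 = 2
  a_5 = 0·2 + -1·-1 + 1·4 + -1·1 = 4
  a_6 = 0·4 + -1·2 + 1·-1 + -1·4 = -7
  a_7 = 0·-7 + -1·4 + 1·2 + -1·-1 = -1
  a_8 = 0·-1 + -1·-7 + 1·4 + -1·2 = 9
  a_9 = 0·9 + -1·-1 + 1·-7 + -1·4 = -10
  a_10 = 0·-10 + -1·9 + 1·-1 + -1·-7 = -3
  a_11 = 0·-3 + -1·-10 + 1·9 + -1·-1 = 20
  a_12 = 0·20 + -1·-3 + 1·-10 + -1·9 = -16
  a_13 = 0·-16 + -1·20 + 1·-3 + -1·-10 = -13

0,-1,1,-1 ; -13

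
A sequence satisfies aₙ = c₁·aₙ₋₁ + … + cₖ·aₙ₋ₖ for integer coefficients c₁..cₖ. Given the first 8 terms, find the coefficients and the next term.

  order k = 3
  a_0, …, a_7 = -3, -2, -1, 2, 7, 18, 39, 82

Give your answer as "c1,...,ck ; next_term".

2,1,-2 ; 167

  a_3 = 2·-1 + 1·-2 + -2·-3 = 2
  a_4 = 2·2 + 1·-1 + -2·-2 = 7
  a_5 = 2·7 + 1·2 + -2·-1 = 18
  a_6 = 2·18 + 1·7 + -2·2 = 39
  a_7 = 2·39 + 1·18 + -2·7 = 82
  a_8 = 2·82 + 1·39 + -2·18 = 167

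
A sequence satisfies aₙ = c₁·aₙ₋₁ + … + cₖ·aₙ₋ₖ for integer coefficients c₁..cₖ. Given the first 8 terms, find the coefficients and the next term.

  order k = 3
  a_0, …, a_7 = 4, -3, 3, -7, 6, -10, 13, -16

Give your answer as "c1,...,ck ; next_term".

0,1,-1 ; 23

  a_3 = 0·3 + 1·-3 + -1·4 = -7
  a_4 = 0·-7 + 1·3 + -1·-3 = 6
  a_5 = 0·6 + 1·-7 + -1·3 = -10
  a_6 = 0·-10 + 1·6 + -1·-7 = 13
  a_7 = 0·13 + 1·-10 + -1·6 = -16
  a_8 = 0·-16 + 1·13 + -1·-10 = 23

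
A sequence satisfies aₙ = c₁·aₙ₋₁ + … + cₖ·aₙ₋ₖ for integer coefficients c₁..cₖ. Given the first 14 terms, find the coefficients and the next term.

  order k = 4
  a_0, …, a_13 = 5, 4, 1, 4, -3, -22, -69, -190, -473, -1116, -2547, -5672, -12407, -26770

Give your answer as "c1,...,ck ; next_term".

  a_4 = 3·4 + -1·1 + -1·4 + -2·5 = -3
  a_5 = 3·-3 + -1·4 + -1·1 + -2·4 = -22
  a_6 = 3·-22 + -1·-3 + -1·4 + -2·1 = -69
  a_7 = 3·-69 + -1·-22 + -1·-3 + -2·4 = -190
  a_8 = 3·-190 + -1·-69 + -1·-22 + -2·-3 = -473
  a_9 = 3·-473 + -1·-190 + -1·-69 + -2·-22 = -1116
  a_10 = 3·-1116 + -1·-473 + -1·-190 + -2·-69 = -2547
  a_11 = 3·-2547 + -1·-1116 + -1·-473 + -2·-190 = -5672
  a_12 = 3·-5672 + -1·-2547 + -1·-1116 + -2·-473 = -12407
  a_13 = 3·-12407 + -1·-5672 + -1·-2547 + -2·-1116 = -26770
  a_14 = 3·-26770 + -1·-12407 + -1·-5672 + -2·-2547 = -57137

3,-1,-1,-2 ; -57137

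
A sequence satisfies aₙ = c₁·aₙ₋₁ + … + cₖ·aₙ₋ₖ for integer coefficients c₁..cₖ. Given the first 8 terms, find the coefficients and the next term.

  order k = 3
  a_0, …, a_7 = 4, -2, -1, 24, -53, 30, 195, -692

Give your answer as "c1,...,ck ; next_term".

-2,-3,4 ; 919

  a_3 = -2·-1 + -3·-2 + 4·4 = 24
  a_4 = -2·24 + -3·-1 + 4·-2 = -53
  a_5 = -2·-53 + -3·24 + 4·-1 = 30
  a_6 = -2·30 + -3·-53 + 4·24 = 195
  a_7 = -2·195 + -3·30 + 4·-53 = -692
  a_8 = -2·-692 + -3·195 + 4·30 = 919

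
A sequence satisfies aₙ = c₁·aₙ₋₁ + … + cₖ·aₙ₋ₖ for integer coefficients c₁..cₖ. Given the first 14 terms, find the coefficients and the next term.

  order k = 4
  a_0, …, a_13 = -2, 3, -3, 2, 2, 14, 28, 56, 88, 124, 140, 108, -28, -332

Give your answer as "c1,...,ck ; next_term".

3,-2,-2,2 ; -876

  a_4 = 3·2 + -2·-3 + -2·3 + 2·-2 = 2
  a_5 = 3·2 + -2·2 + -2·-3 + 2·3 = 14
  a_6 = 3·14 + -2·2 + -2·2 + 2·-3 = 28
  a_7 = 3·28 + -2·14 + -2·2 + 2·2 = 56
  a_8 = 3·56 + -2·28 + -2·14 + 2·2 = 88
  a_9 = 3·88 + -2·56 + -2·28 + 2·14 = 124
  a_10 = 3·124 + -2·88 + -2·56 + 2·28 = 140
  a_11 = 3·140 + -2·124 + -2·88 + 2·56 = 108
  a_12 = 3·108 + -2·140 + -2·124 + 2·88 = -28
  a_13 = 3·-28 + -2·108 + -2·140 + 2·124 = -332
  a_14 = 3·-332 + -2·-28 + -2·108 + 2·140 = -876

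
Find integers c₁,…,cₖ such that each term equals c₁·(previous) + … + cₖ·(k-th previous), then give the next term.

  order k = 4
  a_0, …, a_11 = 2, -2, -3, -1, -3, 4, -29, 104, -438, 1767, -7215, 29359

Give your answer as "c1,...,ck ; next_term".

  a_4 = -3·-1 + 4·-3 + -1·-2 + 2·2 = -3
  a_5 = -3·-3 + 4·-1 + -1·-3 + 2·-2 = 4
  a_6 = -3·4 + 4·-3 + -1·-1 + 2·-3 = -29
  a_7 = -3·-29 + 4·4 + -1·-3 + 2·-1 = 104
  a_8 = -3·104 + 4·-29 + -1·4 + 2·-3 = -438
  a_9 = -3·-438 + 4·104 + -1·-29 + 2·4 = 1767
  a_10 = -3·1767 + 4·-438 + -1·104 + 2·-29 = -7215
  a_11 = -3·-7215 + 4·1767 + -1·-438 + 2·104 = 29359
  a_12 = -3·29359 + 4·-7215 + -1·1767 + 2·-438 = -119580

-3,4,-1,2 ; -119580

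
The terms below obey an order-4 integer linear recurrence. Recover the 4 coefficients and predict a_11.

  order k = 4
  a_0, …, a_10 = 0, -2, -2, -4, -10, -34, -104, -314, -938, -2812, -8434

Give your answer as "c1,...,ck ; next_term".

  a_4 = 3·-4 + 0·-2 + -1·-2 + 3·0 = -10
  a_5 = 3·-10 + 0·-4 + -1·-2 + 3·-2 = -34
  a_6 = 3·-34 + 0·-10 + -1·-4 + 3·-2 = -104
  a_7 = 3·-104 + 0·-34 + -1·-10 + 3·-4 = -314
  a_8 = 3·-314 + 0·-104 + -1·-34 + 3·-10 = -938
  a_9 = 3·-938 + 0·-314 + -1·-104 + 3·-34 = -2812
  a_10 = 3·-2812 + 0·-938 + -1·-314 + 3·-104 = -8434
  a_11 = 3·-8434 + 0·-2812 + -1·-938 + 3·-314 = -25306

3,0,-1,3 ; -25306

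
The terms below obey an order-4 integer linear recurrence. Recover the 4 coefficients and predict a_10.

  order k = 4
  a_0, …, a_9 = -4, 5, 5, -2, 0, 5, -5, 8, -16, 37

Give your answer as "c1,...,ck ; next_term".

  a_4 = -2·-2 + 0·5 + 0·5 + 1·-4 = 0
  a_5 = -2·0 + 0·-2 + 0·5 + 1·5 = 5
  a_6 = -2·5 + 0·0 + 0·-2 + 1·5 = -5
  a_7 = -2·-5 + 0·5 + 0·0 + 1·-2 = 8
  a_8 = -2·8 + 0·-5 + 0·5 + 1·0 = -16
  a_9 = -2·-16 + 0·8 + 0·-5 + 1·5 = 37
  a_10 = -2·37 + 0·-16 + 0·8 + 1·-5 = -79

-2,0,0,1 ; -79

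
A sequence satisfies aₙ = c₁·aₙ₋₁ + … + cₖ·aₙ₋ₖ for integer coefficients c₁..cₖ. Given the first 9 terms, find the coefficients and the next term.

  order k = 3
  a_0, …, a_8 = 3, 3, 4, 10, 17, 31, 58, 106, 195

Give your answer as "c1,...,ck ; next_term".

1,1,1 ; 359

  a_3 = 1·4 + 1·3 + 1·3 = 10
  a_4 = 1·10 + 1·4 + 1·3 = 17
  a_5 = 1·17 + 1·10 + 1·4 = 31
  a_6 = 1·31 + 1·17 + 1·10 = 58
  a_7 = 1·58 + 1·31 + 1·17 = 106
  a_8 = 1·106 + 1·58 + 1·31 = 195
  a_9 = 1·195 + 1·106 + 1·58 = 359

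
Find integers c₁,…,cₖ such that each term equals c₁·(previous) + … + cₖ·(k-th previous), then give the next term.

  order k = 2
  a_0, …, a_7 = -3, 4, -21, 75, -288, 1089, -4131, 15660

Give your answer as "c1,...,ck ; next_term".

  a_2 = -3·4 + 3·-3 = -21
  a_3 = -3·-21 + 3·4 = 75
  a_4 = -3·75 + 3·-21 = -288
  a_5 = -3·-288 + 3·75 = 1089
  a_6 = -3·1089 + 3·-288 = -4131
  a_7 = -3·-4131 + 3·1089 = 15660
  a_8 = -3·15660 + 3·-4131 = -59373

-3,3 ; -59373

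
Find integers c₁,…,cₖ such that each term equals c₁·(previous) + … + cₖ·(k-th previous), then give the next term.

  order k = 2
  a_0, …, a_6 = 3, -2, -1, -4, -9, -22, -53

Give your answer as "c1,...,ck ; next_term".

  a_2 = 2·-2 + 1·3 = -1
  a_3 = 2·-1 + 1·-2 = -4
  a_4 = 2·-4 + 1·-1 = -9
  a_5 = 2·-9 + 1·-4 = -22
  a_6 = 2·-22 + 1·-9 = -53
  a_7 = 2·-53 + 1·-22 = -128

2,1 ; -128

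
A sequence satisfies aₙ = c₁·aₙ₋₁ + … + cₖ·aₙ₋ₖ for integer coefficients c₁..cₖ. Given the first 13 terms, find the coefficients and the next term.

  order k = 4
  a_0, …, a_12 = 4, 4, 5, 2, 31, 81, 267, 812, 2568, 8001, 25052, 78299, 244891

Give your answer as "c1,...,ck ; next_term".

  a_4 = 2·2 + 3·5 + 1·4 + 2·4 = 31
  a_5 = 2·31 + 3·2 + 1·5 + 2·4 = 81
  a_6 = 2·81 + 3·31 + 1·2 + 2·5 = 267
  a_7 = 2·267 + 3·81 + 1·31 + 2·2 = 812
  a_8 = 2·812 + 3·267 + 1·81 + 2·31 = 2568
  a_9 = 2·2568 + 3·812 + 1·267 + 2·81 = 8001
  a_10 = 2·8001 + 3·2568 + 1·812 + 2·267 = 25052
  a_11 = 2·25052 + 3·8001 + 1·2568 + 2·812 = 78299
  a_12 = 2·78299 + 3·25052 + 1·8001 + 2·2568 = 244891
  a_13 = 2·244891 + 3·78299 + 1·25052 + 2·8001 = 765733

2,3,1,2 ; 765733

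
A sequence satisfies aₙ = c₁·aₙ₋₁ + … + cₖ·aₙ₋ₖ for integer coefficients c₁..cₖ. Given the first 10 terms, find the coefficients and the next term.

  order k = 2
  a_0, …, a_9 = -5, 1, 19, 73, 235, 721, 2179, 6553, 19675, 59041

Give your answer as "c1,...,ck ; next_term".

  a_2 = 4·1 + -3·-5 = 19
  a_3 = 4·19 + -3·1 = 73
  a_4 = 4·73 + -3·19 = 235
  a_5 = 4·235 + -3·73 = 721
  a_6 = 4·721 + -3·235 = 2179
  a_7 = 4·2179 + -3·721 = 6553
  a_8 = 4·6553 + -3·2179 = 19675
  a_9 = 4·19675 + -3·6553 = 59041
  a_10 = 4·59041 + -3·19675 = 177139

4,-3 ; 177139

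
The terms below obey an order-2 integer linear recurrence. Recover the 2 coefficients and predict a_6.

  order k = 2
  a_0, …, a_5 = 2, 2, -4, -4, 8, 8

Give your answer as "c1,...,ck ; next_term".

  a_2 = 0·2 + -2·2 = -4
  a_3 = 0·-4 + -2·2 = -4
  a_4 = 0·-4 + -2·-4 = 8
  a_5 = 0·8 + -2·-4 = 8
  a_6 = 0·8 + -2·8 = -16

0,-2 ; -16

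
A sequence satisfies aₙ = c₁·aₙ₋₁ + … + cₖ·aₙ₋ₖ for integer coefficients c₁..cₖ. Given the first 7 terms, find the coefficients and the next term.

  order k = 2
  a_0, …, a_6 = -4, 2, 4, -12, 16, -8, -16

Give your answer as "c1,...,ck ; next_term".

-2,-2 ; 48

  a_2 = -2·2 + -2·-4 = 4
  a_3 = -2·4 + -2·2 = -12
  a_4 = -2·-12 + -2·4 = 16
  a_5 = -2·16 + -2·-12 = -8
  a_6 = -2·-8 + -2·16 = -16
  a_7 = -2·-16 + -2·-8 = 48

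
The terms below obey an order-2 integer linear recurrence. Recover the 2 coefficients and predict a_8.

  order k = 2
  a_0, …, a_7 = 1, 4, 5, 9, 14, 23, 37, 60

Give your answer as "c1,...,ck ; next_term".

  a_2 = 1·4 + 1·1 = 5
  a_3 = 1·5 + 1·4 = 9
  a_4 = 1·9 + 1·5 = 14
  a_5 = 1·14 + 1·9 = 23
  a_6 = 1·23 + 1·14 = 37
  a_7 = 1·37 + 1·23 = 60
  a_8 = 1·60 + 1·37 = 97

1,1 ; 97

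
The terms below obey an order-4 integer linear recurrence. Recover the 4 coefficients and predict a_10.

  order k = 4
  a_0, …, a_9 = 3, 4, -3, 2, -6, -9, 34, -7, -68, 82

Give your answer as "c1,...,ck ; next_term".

  a_4 = -1·2 + -3·-3 + -1·4 + -3·3 = -6
  a_5 = -1·-6 + -3·2 + -1·-3 + -3·4 = -9
  a_6 = -1·-9 + -3·-6 + -1·2 + -3·-3 = 34
  a_7 = -1·34 + -3·-9 + -1·-6 + -3·2 = -7
  a_8 = -1·-7 + -3·34 + -1·-9 + -3·-6 = -68
  a_9 = -1·-68 + -3·-7 + -1·34 + -3·-9 = 82
  a_10 = -1·82 + -3·-68 + -1·-7 + -3·34 = 27

-1,-3,-1,-3 ; 27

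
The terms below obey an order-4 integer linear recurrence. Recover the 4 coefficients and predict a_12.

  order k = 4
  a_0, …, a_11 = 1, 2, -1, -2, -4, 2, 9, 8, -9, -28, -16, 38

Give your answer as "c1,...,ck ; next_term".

0,-1,-2,-1 ; 81

  a_4 = 0·-2 + -1·-1 + -2·2 + -1·1 = -4
  a_5 = 0·-4 + -1·-2 + -2·-1 + -1·2 = 2
  a_6 = 0·2 + -1·-4 + -2·-2 + -1·-1 = 9
  a_7 = 0·9 + -1·2 + -2·-4 + -1·-2 = 8
  a_8 = 0·8 + -1·9 + -2·2 + -1·-4 = -9
  a_9 = 0·-9 + -1·8 + -2·9 + -1·2 = -28
  a_10 = 0·-28 + -1·-9 + -2·8 + -1·9 = -16
  a_11 = 0·-16 + -1·-28 + -2·-9 + -1·8 = 38
  a_12 = 0·38 + -1·-16 + -2·-28 + -1·-9 = 81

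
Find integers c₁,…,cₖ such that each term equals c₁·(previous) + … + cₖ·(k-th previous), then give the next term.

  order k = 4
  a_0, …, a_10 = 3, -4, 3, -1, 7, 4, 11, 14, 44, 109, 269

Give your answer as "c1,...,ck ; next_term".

3,-2,-1,4 ; 601

  a_4 = 3·-1 + -2·3 + -1·-4 + 4·3 = 7
  a_5 = 3·7 + -2·-1 + -1·3 + 4·-4 = 4
  a_6 = 3·4 + -2·7 + -1·-1 + 4·3 = 11
  a_7 = 3·11 + -2·4 + -1·7 + 4·-1 = 14
  a_8 = 3·14 + -2·11 + -1·4 + 4·7 = 44
  a_9 = 3·44 + -2·14 + -1·11 + 4·4 = 109
  a_10 = 3·109 + -2·44 + -1·14 + 4·11 = 269
  a_11 = 3·269 + -2·109 + -1·44 + 4·14 = 601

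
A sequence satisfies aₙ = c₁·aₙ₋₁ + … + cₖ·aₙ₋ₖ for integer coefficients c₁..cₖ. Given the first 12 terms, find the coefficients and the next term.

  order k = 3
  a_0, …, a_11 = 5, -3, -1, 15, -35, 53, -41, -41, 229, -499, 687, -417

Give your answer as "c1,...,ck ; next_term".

-2,-1,2 ; -851

  a_3 = -2·-1 + -1·-3 + 2·5 = 15
  a_4 = -2·15 + -1·-1 + 2·-3 = -35
  a_5 = -2·-35 + -1·15 + 2·-1 = 53
  a_6 = -2·53 + -1·-35 + 2·15 = -41
  a_7 = -2·-41 + -1·53 + 2·-35 = -41
  a_8 = -2·-41 + -1·-41 + 2·53 = 229
  a_9 = -2·229 + -1·-41 + 2·-41 = -499
  a_10 = -2·-499 + -1·229 + 2·-41 = 687
  a_11 = -2·687 + -1·-499 + 2·229 = -417
  a_12 = -2·-417 + -1·687 + 2·-499 = -851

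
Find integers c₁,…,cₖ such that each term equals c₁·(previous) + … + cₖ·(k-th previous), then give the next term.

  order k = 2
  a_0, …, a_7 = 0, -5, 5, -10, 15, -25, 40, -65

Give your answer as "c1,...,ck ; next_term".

  a_2 = -1·-5 + 1·0 = 5
  a_3 = -1·5 + 1·-5 = -10
  a_4 = -1·-10 + 1·5 = 15
  a_5 = -1·15 + 1·-10 = -25
  a_6 = -1·-25 + 1·15 = 40
  a_7 = -1·40 + 1·-25 = -65
  a_8 = -1·-65 + 1·40 = 105

-1,1 ; 105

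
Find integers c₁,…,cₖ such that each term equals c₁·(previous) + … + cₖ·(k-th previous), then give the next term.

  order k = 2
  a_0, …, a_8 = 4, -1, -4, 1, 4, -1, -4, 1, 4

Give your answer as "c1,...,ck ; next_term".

  a_2 = 0·-1 + -1·4 = -4
  a_3 = 0·-4 + -1·-1 = 1
  a_4 = 0·1 + -1·-4 = 4
  a_5 = 0·4 + -1·1 = -1
  a_6 = 0·-1 + -1·4 = -4
  a_7 = 0·-4 + -1·-1 = 1
  a_8 = 0·1 + -1·-4 = 4
  a_9 = 0·4 + -1·1 = -1

0,-1 ; -1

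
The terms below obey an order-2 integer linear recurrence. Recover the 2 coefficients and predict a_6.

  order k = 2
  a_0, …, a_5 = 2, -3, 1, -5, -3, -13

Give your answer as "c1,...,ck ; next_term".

  a_2 = 1·-3 + 2·2 = 1
  a_3 = 1·1 + 2·-3 = -5
  a_4 = 1·-5 + 2·1 = -3
  a_5 = 1·-3 + 2·-5 = -13
  a_6 = 1·-13 + 2·-3 = -19

1,2 ; -19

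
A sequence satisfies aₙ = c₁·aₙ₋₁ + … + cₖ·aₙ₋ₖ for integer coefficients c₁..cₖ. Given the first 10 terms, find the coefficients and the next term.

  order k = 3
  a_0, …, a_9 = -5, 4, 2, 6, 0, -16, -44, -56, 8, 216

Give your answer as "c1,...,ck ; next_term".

  a_3 = 2·2 + -2·4 + -2·-5 = 6
  a_4 = 2·6 + -2·2 + -2·4 = 0
  a_5 = 2·0 + -2·6 + -2·2 = -16
  a_6 = 2·-16 + -2·0 + -2·6 = -44
  a_7 = 2·-44 + -2·-16 + -2·0 = -56
  a_8 = 2·-56 + -2·-44 + -2·-16 = 8
  a_9 = 2·8 + -2·-56 + -2·-44 = 216
  a_10 = 2·216 + -2·8 + -2·-56 = 528

2,-2,-2 ; 528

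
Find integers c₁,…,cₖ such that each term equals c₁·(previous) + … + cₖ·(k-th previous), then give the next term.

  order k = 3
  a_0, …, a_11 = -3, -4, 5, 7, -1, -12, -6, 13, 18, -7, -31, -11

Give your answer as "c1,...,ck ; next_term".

0,-1,-1 ; 38

  a_3 = 0·5 + -1·-4 + -1·-3 = 7
  a_4 = 0·7 + -1·5 + -1·-4 = -1
  a_5 = 0·-1 + -1·7 + -1·5 = -12
  a_6 = 0·-12 + -1·-1 + -1·7 = -6
  a_7 = 0·-6 + -1·-12 + -1·-1 = 13
  a_8 = 0·13 + -1·-6 + -1·-12 = 18
  a_9 = 0·18 + -1·13 + -1·-6 = -7
  a_10 = 0·-7 + -1·18 + -1·13 = -31
  a_11 = 0·-31 + -1·-7 + -1·18 = -11
  a_12 = 0·-11 + -1·-31 + -1·-7 = 38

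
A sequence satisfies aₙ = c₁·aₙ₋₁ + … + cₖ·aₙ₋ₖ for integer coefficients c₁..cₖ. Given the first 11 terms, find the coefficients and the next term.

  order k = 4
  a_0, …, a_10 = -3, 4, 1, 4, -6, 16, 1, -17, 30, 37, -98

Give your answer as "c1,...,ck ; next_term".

-1,-1,2,3 ; 70

  a_4 = -1·4 + -1·1 + 2·4 + 3·-3 = -6
  a_5 = -1·-6 + -1·4 + 2·1 + 3·4 = 16
  a_6 = -1·16 + -1·-6 + 2·4 + 3·1 = 1
  a_7 = -1·1 + -1·16 + 2·-6 + 3·4 = -17
  a_8 = -1·-17 + -1·1 + 2·16 + 3·-6 = 30
  a_9 = -1·30 + -1·-17 + 2·1 + 3·16 = 37
  a_10 = -1·37 + -1·30 + 2·-17 + 3·1 = -98
  a_11 = -1·-98 + -1·37 + 2·30 + 3·-17 = 70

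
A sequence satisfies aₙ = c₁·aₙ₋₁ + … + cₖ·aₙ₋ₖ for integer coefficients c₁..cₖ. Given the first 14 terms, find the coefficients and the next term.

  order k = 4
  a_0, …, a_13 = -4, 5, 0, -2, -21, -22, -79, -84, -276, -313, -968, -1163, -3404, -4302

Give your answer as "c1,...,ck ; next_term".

  a_4 = 1·-2 + 3·0 + -3·5 + 1·-4 = -21
  a_5 = 1·-21 + 3·-2 + -3·0 + 1·5 = -22
  a_6 = 1·-22 + 3·-21 + -3·-2 + 1·0 = -79
  a_7 = 1·-79 + 3·-22 + -3·-21 + 1·-2 = -84
  a_8 = 1·-84 + 3·-79 + -3·-22 + 1·-21 = -276
  a_9 = 1·-276 + 3·-84 + -3·-79 + 1·-22 = -313
  a_10 = 1·-313 + 3·-276 + -3·-84 + 1·-79 = -968
  a_11 = 1·-968 + 3·-313 + -3·-276 + 1·-84 = -1163
  a_12 = 1·-1163 + 3·-968 + -3·-313 + 1·-276 = -3404
  a_13 = 1·-3404 + 3·-1163 + -3·-968 + 1·-313 = -4302
  a_14 = 1·-4302 + 3·-3404 + -3·-1163 + 1·-968 = -11993

1,3,-3,1 ; -11993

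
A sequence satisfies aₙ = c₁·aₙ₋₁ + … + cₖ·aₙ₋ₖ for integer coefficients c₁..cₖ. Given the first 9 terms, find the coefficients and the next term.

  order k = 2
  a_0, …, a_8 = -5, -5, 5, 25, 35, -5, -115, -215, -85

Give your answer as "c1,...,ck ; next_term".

2,-3 ; 475

  a_2 = 2·-5 + -3·-5 = 5
  a_3 = 2·5 + -3·-5 = 25
  a_4 = 2·25 + -3·5 = 35
  a_5 = 2·35 + -3·25 = -5
  a_6 = 2·-5 + -3·35 = -115
  a_7 = 2·-115 + -3·-5 = -215
  a_8 = 2·-215 + -3·-115 = -85
  a_9 = 2·-85 + -3·-215 = 475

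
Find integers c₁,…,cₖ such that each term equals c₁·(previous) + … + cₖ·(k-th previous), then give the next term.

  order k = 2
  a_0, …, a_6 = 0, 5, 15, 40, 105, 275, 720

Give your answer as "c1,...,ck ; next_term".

  a_2 = 3·5 + -1·0 = 15
  a_3 = 3·15 + -1·5 = 40
  a_4 = 3·40 + -1·15 = 105
  a_5 = 3·105 + -1·40 = 275
  a_6 = 3·275 + -1·105 = 720
  a_7 = 3·720 + -1·275 = 1885

3,-1 ; 1885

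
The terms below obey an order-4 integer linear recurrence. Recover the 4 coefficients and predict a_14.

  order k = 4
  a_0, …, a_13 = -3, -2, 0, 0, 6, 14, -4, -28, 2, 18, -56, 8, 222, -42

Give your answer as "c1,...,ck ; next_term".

  a_4 = 1·0 + -3·0 + 3·-2 + -4·-3 = 6
  a_5 = 1·6 + -3·0 + 3·0 + -4·-2 = 14
  a_6 = 1·14 + -3·6 + 3·0 + -4·0 = -4
  a_7 = 1·-4 + -3·14 + 3·6 + -4·0 = -28
  a_8 = 1·-28 + -3·-4 + 3·14 + -4·6 = 2
  a_9 = 1·2 + -3·-28 + 3·-4 + -4·14 = 18
  a_10 = 1·18 + -3·2 + 3·-28 + -4·-4 = -56
  a_11 = 1·-56 + -3·18 + 3·2 + -4·-28 = 8
  a_12 = 1·8 + -3·-56 + 3·18 + -4·2 = 222
  a_13 = 1·222 + -3·8 + 3·-56 + -4·18 = -42
  a_14 = 1·-42 + -3·222 + 3·8 + -4·-56 = -460

1,-3,3,-4 ; -460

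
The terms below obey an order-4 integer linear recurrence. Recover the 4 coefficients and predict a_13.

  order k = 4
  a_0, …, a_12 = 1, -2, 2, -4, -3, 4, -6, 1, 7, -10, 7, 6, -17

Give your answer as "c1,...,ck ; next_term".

0,0,1,-1 ; 17

  a_4 = 0·-4 + 0·2 + 1·-2 + -1·1 = -3
  a_5 = 0·-3 + 0·-4 + 1·2 + -1·-2 = 4
  a_6 = 0·4 + 0·-3 + 1·-4 + -1·2 = -6
  a_7 = 0·-6 + 0·4 + 1·-3 + -1·-4 = 1
  a_8 = 0·1 + 0·-6 + 1·4 + -1·-3 = 7
  a_9 = 0·7 + 0·1 + 1·-6 + -1·4 = -10
  a_10 = 0·-10 + 0·7 + 1·1 + -1·-6 = 7
  a_11 = 0·7 + 0·-10 + 1·7 + -1·1 = 6
  a_12 = 0·6 + 0·7 + 1·-10 + -1·7 = -17
  a_13 = 0·-17 + 0·6 + 1·7 + -1·-10 = 17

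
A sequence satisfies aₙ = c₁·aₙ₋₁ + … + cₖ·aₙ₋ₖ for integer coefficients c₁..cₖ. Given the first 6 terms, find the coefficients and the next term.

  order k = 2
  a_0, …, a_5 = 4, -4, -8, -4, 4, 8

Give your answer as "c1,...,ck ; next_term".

  a_2 = 1·-4 + -1·4 = -8
  a_3 = 1·-8 + -1·-4 = -4
  a_4 = 1·-4 + -1·-8 = 4
  a_5 = 1·4 + -1·-4 = 8
  a_6 = 1·8 + -1·4 = 4

1,-1 ; 4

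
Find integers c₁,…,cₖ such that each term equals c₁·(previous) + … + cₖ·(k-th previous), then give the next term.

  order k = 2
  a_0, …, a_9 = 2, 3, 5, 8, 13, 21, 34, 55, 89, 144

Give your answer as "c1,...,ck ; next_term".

  a_2 = 1·3 + 1·2 = 5
  a_3 = 1·5 + 1·3 = 8
  a_4 = 1·8 + 1·5 = 13
  a_5 = 1·13 + 1·8 = 21
  a_6 = 1·21 + 1·13 = 34
  a_7 = 1·34 + 1·21 = 55
  a_8 = 1·55 + 1·34 = 89
  a_9 = 1·89 + 1·55 = 144
  a_10 = 1·144 + 1·89 = 233

1,1 ; 233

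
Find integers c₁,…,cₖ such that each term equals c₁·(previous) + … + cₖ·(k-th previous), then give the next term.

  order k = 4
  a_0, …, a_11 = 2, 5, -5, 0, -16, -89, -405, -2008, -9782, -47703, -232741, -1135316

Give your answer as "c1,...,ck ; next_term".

  a_4 = 4·0 + 4·-5 + 2·5 + -3·2 = -16
  a_5 = 4·-16 + 4·0 + 2·-5 + -3·5 = -89
  a_6 = 4·-89 + 4·-16 + 2·0 + -3·-5 = -405
  a_7 = 4·-405 + 4·-89 + 2·-16 + -3·0 = -2008
  a_8 = 4·-2008 + 4·-405 + 2·-89 + -3·-16 = -9782
  a_9 = 4·-9782 + 4·-2008 + 2·-405 + -3·-89 = -47703
  a_10 = 4·-47703 + 4·-9782 + 2·-2008 + -3·-405 = -232741
  a_11 = 4·-232741 + 4·-47703 + 2·-9782 + -3·-2008 = -1135316
  a_12 = 4·-1135316 + 4·-232741 + 2·-47703 + -3·-9782 = -5538288

4,4,2,-3 ; -5538288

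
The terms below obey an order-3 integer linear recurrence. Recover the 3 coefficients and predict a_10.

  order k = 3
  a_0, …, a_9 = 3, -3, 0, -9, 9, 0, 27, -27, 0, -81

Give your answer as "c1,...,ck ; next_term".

0,0,-3 ; 81

  a_3 = 0·0 + 0·-3 + -3·3 = -9
  a_4 = 0·-9 + 0·0 + -3·-3 = 9
  a_5 = 0·9 + 0·-9 + -3·0 = 0
  a_6 = 0·0 + 0·9 + -3·-9 = 27
  a_7 = 0·27 + 0·0 + -3·9 = -27
  a_8 = 0·-27 + 0·27 + -3·0 = 0
  a_9 = 0·0 + 0·-27 + -3·27 = -81
  a_10 = 0·-81 + 0·0 + -3·-27 = 81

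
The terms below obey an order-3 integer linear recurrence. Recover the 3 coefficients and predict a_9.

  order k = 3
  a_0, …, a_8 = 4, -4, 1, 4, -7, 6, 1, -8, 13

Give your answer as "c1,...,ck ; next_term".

  a_3 = 0·1 + 1·-4 + 2·4 = 4
  a_4 = 0·4 + 1·1 + 2·-4 = -7
  a_5 = 0·-7 + 1·4 + 2·1 = 6
  a_6 = 0·6 + 1·-7 + 2·4 = 1
  a_7 = 0·1 + 1·6 + 2·-7 = -8
  a_8 = 0·-8 + 1·1 + 2·6 = 13
  a_9 = 0·13 + 1·-8 + 2·1 = -6

0,1,2 ; -6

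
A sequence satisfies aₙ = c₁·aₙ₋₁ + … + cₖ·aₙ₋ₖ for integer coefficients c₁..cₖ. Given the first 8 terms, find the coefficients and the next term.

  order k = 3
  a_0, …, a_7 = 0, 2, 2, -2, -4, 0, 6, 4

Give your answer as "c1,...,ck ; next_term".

  a_3 = 0·2 + -1·2 + -1·0 = -2
  a_4 = 0·-2 + -1·2 + -1·2 = -4
  a_5 = 0·-4 + -1·-2 + -1·2 = 0
  a_6 = 0·0 + -1·-4 + -1·-2 = 6
  a_7 = 0·6 + -1·0 + -1·-4 = 4
  a_8 = 0·4 + -1·6 + -1·0 = -6

0,-1,-1 ; -6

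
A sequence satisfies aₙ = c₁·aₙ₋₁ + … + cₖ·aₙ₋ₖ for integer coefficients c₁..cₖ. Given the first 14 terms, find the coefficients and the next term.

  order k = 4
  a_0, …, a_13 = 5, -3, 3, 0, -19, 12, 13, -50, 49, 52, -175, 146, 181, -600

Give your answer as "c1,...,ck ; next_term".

0,-1,2,-2 ; 461

  a_4 = 0·0 + -1·3 + 2·-3 + -2·5 = -19
  a_5 = 0·-19 + -1·0 + 2·3 + -2·-3 = 12
  a_6 = 0·12 + -1·-19 + 2·0 + -2·3 = 13
  a_7 = 0·13 + -1·12 + 2·-19 + -2·0 = -50
  a_8 = 0·-50 + -1·13 + 2·12 + -2·-19 = 49
  a_9 = 0·49 + -1·-50 + 2·13 + -2·12 = 52
  a_10 = 0·52 + -1·49 + 2·-50 + -2·13 = -175
  a_11 = 0·-175 + -1·52 + 2·49 + -2·-50 = 146
  a_12 = 0·146 + -1·-175 + 2·52 + -2·49 = 181
  a_13 = 0·181 + -1·146 + 2·-175 + -2·52 = -600
  a_14 = 0·-600 + -1·181 + 2·146 + -2·-175 = 461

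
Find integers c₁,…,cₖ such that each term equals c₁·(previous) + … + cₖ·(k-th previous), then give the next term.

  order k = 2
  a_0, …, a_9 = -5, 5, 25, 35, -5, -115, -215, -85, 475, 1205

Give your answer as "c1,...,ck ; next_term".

  a_2 = 2·5 + -3·-5 = 25
  a_3 = 2·25 + -3·5 = 35
  a_4 = 2·35 + -3·25 = -5
  a_5 = 2·-5 + -3·35 = -115
  a_6 = 2·-115 + -3·-5 = -215
  a_7 = 2·-215 + -3·-115 = -85
  a_8 = 2·-85 + -3·-215 = 475
  a_9 = 2·475 + -3·-85 = 1205
  a_10 = 2·1205 + -3·475 = 985

2,-3 ; 985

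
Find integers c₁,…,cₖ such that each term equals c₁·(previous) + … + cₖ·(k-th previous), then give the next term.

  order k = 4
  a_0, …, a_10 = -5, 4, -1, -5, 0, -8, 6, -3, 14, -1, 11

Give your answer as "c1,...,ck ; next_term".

0,1,-1,-1 ; -12

  a_4 = 0·-5 + 1·-1 + -1·4 + -1·-5 = 0
  a_5 = 0·0 + 1·-5 + -1·-1 + -1·4 = -8
  a_6 = 0·-8 + 1·0 + -1·-5 + -1·-1 = 6
  a_7 = 0·6 + 1·-8 + -1·0 + -1·-5 = -3
  a_8 = 0·-3 + 1·6 + -1·-8 + -1·0 = 14
  a_9 = 0·14 + 1·-3 + -1·6 + -1·-8 = -1
  a_10 = 0·-1 + 1·14 + -1·-3 + -1·6 = 11
  a_11 = 0·11 + 1·-1 + -1·14 + -1·-3 = -12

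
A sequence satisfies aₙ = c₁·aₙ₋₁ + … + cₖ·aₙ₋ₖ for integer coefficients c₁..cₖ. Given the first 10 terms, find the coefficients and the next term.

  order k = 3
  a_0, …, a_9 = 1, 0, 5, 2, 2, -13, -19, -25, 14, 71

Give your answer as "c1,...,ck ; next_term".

1,0,-3 ; 146

  a_3 = 1·5 + 0·0 + -3·1 = 2
  a_4 = 1·2 + 0·5 + -3·0 = 2
  a_5 = 1·2 + 0·2 + -3·5 = -13
  a_6 = 1·-13 + 0·2 + -3·2 = -19
  a_7 = 1·-19 + 0·-13 + -3·2 = -25
  a_8 = 1·-25 + 0·-19 + -3·-13 = 14
  a_9 = 1·14 + 0·-25 + -3·-19 = 71
  a_10 = 1·71 + 0·14 + -3·-25 = 146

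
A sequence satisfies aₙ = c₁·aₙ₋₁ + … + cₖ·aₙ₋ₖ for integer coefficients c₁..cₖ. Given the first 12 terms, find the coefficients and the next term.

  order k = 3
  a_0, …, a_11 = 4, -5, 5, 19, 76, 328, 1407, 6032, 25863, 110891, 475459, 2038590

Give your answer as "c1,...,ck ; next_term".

  a_3 = 4·5 + 1·-5 + 1·4 = 19
  a_4 = 4·19 + 1·5 + 1·-5 = 76
  a_5 = 4·76 + 1·19 + 1·5 = 328
  a_6 = 4·328 + 1·76 + 1·19 = 1407
  a_7 = 4·1407 + 1·328 + 1·76 = 6032
  a_8 = 4·6032 + 1·1407 + 1·328 = 25863
  a_9 = 4·25863 + 1·6032 + 1·1407 = 110891
  a_10 = 4·110891 + 1·25863 + 1·6032 = 475459
  a_11 = 4·475459 + 1·110891 + 1·25863 = 2038590
  a_12 = 4·2038590 + 1·475459 + 1·110891 = 8740710

4,1,1 ; 8740710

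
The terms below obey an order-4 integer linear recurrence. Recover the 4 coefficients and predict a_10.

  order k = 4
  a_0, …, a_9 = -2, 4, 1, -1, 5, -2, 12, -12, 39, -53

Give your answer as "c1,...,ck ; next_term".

  a_4 = -1·-1 + 2·1 + 1·4 + 1·-2 = 5
  a_5 = -1·5 + 2·-1 + 1·1 + 1·4 = -2
  a_6 = -1·-2 + 2·5 + 1·-1 + 1·1 = 12
  a_7 = -1·12 + 2·-2 + 1·5 + 1·-1 = -12
  a_8 = -1·-12 + 2·12 + 1·-2 + 1·5 = 39
  a_9 = -1·39 + 2·-12 + 1·12 + 1·-2 = -53
  a_10 = -1·-53 + 2·39 + 1·-12 + 1·12 = 131

-1,2,1,1 ; 131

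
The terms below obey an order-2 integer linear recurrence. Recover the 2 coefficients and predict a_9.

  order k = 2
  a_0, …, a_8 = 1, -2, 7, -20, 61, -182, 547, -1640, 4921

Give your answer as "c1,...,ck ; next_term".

-2,3 ; -14762

  a_2 = -2·-2 + 3·1 = 7
  a_3 = -2·7 + 3·-2 = -20
  a_4 = -2·-20 + 3·7 = 61
  a_5 = -2·61 + 3·-20 = -182
  a_6 = -2·-182 + 3·61 = 547
  a_7 = -2·547 + 3·-182 = -1640
  a_8 = -2·-1640 + 3·547 = 4921
  a_9 = -2·4921 + 3·-1640 = -14762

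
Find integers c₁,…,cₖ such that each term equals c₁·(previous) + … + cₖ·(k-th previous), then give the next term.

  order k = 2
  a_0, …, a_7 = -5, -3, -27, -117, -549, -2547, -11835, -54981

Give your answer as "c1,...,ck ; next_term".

4,3 ; -255429

  a_2 = 4·-3 + 3·-5 = -27
  a_3 = 4·-27 + 3·-3 = -117
  a_4 = 4·-117 + 3·-27 = -549
  a_5 = 4·-549 + 3·-117 = -2547
  a_6 = 4·-2547 + 3·-549 = -11835
  a_7 = 4·-11835 + 3·-2547 = -54981
  a_8 = 4·-54981 + 3·-11835 = -255429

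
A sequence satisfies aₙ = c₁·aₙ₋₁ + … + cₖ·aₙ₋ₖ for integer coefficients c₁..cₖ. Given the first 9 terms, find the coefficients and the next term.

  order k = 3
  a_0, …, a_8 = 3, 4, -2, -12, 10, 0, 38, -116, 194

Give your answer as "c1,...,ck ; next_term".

  a_3 = -2·-2 + -1·4 + -4·3 = -12
  a_4 = -2·-12 + -1·-2 + -4·4 = 10
  a_5 = -2·10 + -1·-12 + -4·-2 = 0
  a_6 = -2·0 + -1·10 + -4·-12 = 38
  a_7 = -2·38 + -1·0 + -4·10 = -116
  a_8 = -2·-116 + -1·38 + -4·0 = 194
  a_9 = -2·194 + -1·-116 + -4·38 = -424

-2,-1,-4 ; -424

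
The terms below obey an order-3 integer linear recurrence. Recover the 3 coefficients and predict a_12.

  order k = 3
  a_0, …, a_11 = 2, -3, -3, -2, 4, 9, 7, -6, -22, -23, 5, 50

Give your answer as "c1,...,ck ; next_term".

1,-1,-1 ; 68

  a_3 = 1·-3 + -1·-3 + -1·2 = -2
  a_4 = 1·-2 + -1·-3 + -1·-3 = 4
  a_5 = 1·4 + -1·-2 + -1·-3 = 9
  a_6 = 1·9 + -1·4 + -1·-2 = 7
  a_7 = 1·7 + -1·9 + -1·4 = -6
  a_8 = 1·-6 + -1·7 + -1·9 = -22
  a_9 = 1·-22 + -1·-6 + -1·7 = -23
  a_10 = 1·-23 + -1·-22 + -1·-6 = 5
  a_11 = 1·5 + -1·-23 + -1·-22 = 50
  a_12 = 1·50 + -1·5 + -1·-23 = 68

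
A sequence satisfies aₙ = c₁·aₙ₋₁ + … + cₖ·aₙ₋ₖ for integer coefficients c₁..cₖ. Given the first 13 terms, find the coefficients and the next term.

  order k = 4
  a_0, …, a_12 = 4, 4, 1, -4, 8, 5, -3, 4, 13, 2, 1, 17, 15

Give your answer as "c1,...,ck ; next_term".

  a_4 = 0·-4 + 0·1 + 1·4 + 1·4 = 8
  a_5 = 0·8 + 0·-4 + 1·1 + 1·4 = 5
  a_6 = 0·5 + 0·8 + 1·-4 + 1·1 = -3
  a_7 = 0·-3 + 0·5 + 1·8 + 1·-4 = 4
  a_8 = 0·4 + 0·-3 + 1·5 + 1·8 = 13
  a_9 = 0·13 + 0·4 + 1·-3 + 1·5 = 2
  a_10 = 0·2 + 0·13 + 1·4 + 1·-3 = 1
  a_11 = 0·1 + 0·2 + 1·13 + 1·4 = 17
  a_12 = 0·17 + 0·1 + 1·2 + 1·13 = 15
  a_13 = 0·15 + 0·17 + 1·1 + 1·2 = 3

0,0,1,1 ; 3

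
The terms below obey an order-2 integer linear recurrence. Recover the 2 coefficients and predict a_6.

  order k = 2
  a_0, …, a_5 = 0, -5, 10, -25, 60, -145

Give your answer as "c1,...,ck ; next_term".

-2,1 ; 350

  a_2 = -2·-5 + 1·0 = 10
  a_3 = -2·10 + 1·-5 = -25
  a_4 = -2·-25 + 1·10 = 60
  a_5 = -2·60 + 1·-25 = -145
  a_6 = -2·-145 + 1·60 = 350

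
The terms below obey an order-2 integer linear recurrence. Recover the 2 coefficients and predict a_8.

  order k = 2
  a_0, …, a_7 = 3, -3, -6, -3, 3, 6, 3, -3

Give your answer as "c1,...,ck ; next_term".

1,-1 ; -6

  a_2 = 1·-3 + -1·3 = -6
  a_3 = 1·-6 + -1·-3 = -3
  a_4 = 1·-3 + -1·-6 = 3
  a_5 = 1·3 + -1·-3 = 6
  a_6 = 1·6 + -1·3 = 3
  a_7 = 1·3 + -1·6 = -3
  a_8 = 1·-3 + -1·3 = -6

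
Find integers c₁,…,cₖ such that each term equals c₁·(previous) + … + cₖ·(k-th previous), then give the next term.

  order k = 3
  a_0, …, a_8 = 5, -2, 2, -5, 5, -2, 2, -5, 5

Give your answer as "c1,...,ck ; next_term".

  a_3 = -1·2 + -1·-2 + -1·5 = -5
  a_4 = -1·-5 + -1·2 + -1·-2 = 5
  a_5 = -1·5 + -1·-5 + -1·2 = -2
  a_6 = -1·-2 + -1·5 + -1·-5 = 2
  a_7 = -1·2 + -1·-2 + -1·5 = -5
  a_8 = -1·-5 + -1·2 + -1·-2 = 5
  a_9 = -1·5 + -1·-5 + -1·2 = -2

-1,-1,-1 ; -2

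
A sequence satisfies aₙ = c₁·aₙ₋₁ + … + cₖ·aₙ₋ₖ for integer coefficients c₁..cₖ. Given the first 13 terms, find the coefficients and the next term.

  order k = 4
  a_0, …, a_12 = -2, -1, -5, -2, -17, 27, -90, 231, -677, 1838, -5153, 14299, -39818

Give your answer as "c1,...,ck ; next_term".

-1,3,-4,4 ; 110679

  a_4 = -1·-2 + 3·-5 + -4·-1 + 4·-2 = -17
  a_5 = -1·-17 + 3·-2 + -4·-5 + 4·-1 = 27
  a_6 = -1·27 + 3·-17 + -4·-2 + 4·-5 = -90
  a_7 = -1·-90 + 3·27 + -4·-17 + 4·-2 = 231
  a_8 = -1·231 + 3·-90 + -4·27 + 4·-17 = -677
  a_9 = -1·-677 + 3·231 + -4·-90 + 4·27 = 1838
  a_10 = -1·1838 + 3·-677 + -4·231 + 4·-90 = -5153
  a_11 = -1·-5153 + 3·1838 + -4·-677 + 4·231 = 14299
  a_12 = -1·14299 + 3·-5153 + -4·1838 + 4·-677 = -39818
  a_13 = -1·-39818 + 3·14299 + -4·-5153 + 4·1838 = 110679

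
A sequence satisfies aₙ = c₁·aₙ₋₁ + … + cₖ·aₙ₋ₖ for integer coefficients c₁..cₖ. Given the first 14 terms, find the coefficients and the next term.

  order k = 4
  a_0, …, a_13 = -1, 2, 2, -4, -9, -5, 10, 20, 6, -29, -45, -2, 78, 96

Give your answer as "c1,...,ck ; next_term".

1,-1,-1,1 ; -25

  a_4 = 1·-4 + -1·2 + -1·2 + 1·-1 = -9
  a_5 = 1·-9 + -1·-4 + -1·2 + 1·2 = -5
  a_6 = 1·-5 + -1·-9 + -1·-4 + 1·2 = 10
  a_7 = 1·10 + -1·-5 + -1·-9 + 1·-4 = 20
  a_8 = 1·20 + -1·10 + -1·-5 + 1·-9 = 6
  a_9 = 1·6 + -1·20 + -1·10 + 1·-5 = -29
  a_10 = 1·-29 + -1·6 + -1·20 + 1·10 = -45
  a_11 = 1·-45 + -1·-29 + -1·6 + 1·20 = -2
  a_12 = 1·-2 + -1·-45 + -1·-29 + 1·6 = 78
  a_13 = 1·78 + -1·-2 + -1·-45 + 1·-29 = 96
  a_14 = 1·96 + -1·78 + -1·-2 + 1·-45 = -25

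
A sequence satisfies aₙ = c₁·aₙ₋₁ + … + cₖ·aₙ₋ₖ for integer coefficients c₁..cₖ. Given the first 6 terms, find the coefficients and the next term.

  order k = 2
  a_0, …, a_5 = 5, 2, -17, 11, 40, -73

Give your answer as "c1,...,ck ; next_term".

  a_2 = -1·2 + -3·5 = -17
  a_3 = -1·-17 + -3·2 = 11
  a_4 = -1·11 + -3·-17 = 40
  a_5 = -1·40 + -3·11 = -73
  a_6 = -1·-73 + -3·40 = -47

-1,-3 ; -47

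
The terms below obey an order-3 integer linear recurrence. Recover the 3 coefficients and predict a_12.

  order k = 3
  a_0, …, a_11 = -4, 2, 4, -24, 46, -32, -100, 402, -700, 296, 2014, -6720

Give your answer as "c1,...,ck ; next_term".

  a_3 = -2·4 + -2·2 + 3·-4 = -24
  a_4 = -2·-24 + -2·4 + 3·2 = 46
  a_5 = -2·46 + -2·-24 + 3·4 = -32
  a_6 = -2·-32 + -2·46 + 3·-24 = -100
  a_7 = -2·-100 + -2·-32 + 3·46 = 402
  a_8 = -2·402 + -2·-100 + 3·-32 = -700
  a_9 = -2·-700 + -2·402 + 3·-100 = 296
  a_10 = -2·296 + -2·-700 + 3·402 = 2014
  a_11 = -2·2014 + -2·296 + 3·-700 = -6720
  a_12 = -2·-6720 + -2·2014 + 3·296 = 10300

-2,-2,3 ; 10300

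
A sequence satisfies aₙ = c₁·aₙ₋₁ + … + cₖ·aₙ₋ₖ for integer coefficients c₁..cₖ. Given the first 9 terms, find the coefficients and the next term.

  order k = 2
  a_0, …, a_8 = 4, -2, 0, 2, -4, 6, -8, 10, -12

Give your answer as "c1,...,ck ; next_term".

-2,-1 ; 14

  a_2 = -2·-2 + -1·4 = 0
  a_3 = -2·0 + -1·-2 = 2
  a_4 = -2·2 + -1·0 = -4
  a_5 = -2·-4 + -1·2 = 6
  a_6 = -2·6 + -1·-4 = -8
  a_7 = -2·-8 + -1·6 = 10
  a_8 = -2·10 + -1·-8 = -12
  a_9 = -2·-12 + -1·10 = 14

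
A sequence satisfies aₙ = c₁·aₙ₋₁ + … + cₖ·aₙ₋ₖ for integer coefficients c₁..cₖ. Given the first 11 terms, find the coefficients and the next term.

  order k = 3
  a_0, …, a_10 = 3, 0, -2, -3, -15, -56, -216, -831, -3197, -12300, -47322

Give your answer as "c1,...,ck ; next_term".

  a_3 = 3·-2 + 3·0 + 1·3 = -3
  a_4 = 3·-3 + 3·-2 + 1·0 = -15
  a_5 = 3·-15 + 3·-3 + 1·-2 = -56
  a_6 = 3·-56 + 3·-15 + 1·-3 = -216
  a_7 = 3·-216 + 3·-56 + 1·-15 = -831
  a_8 = 3·-831 + 3·-216 + 1·-56 = -3197
  a_9 = 3·-3197 + 3·-831 + 1·-216 = -12300
  a_10 = 3·-12300 + 3·-3197 + 1·-831 = -47322
  a_11 = 3·-47322 + 3·-12300 + 1·-3197 = -182063

3,3,1 ; -182063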